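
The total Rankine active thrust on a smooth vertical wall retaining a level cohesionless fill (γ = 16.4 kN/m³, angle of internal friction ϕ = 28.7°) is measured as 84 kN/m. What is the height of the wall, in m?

K_a = 0.3511. P_a = ½ K_a γ H² ⇒ H = √(2P_a/(K_a γ)).
H = √(2×84/(0.3511×16.4)) = 5.401 m.

5.40 m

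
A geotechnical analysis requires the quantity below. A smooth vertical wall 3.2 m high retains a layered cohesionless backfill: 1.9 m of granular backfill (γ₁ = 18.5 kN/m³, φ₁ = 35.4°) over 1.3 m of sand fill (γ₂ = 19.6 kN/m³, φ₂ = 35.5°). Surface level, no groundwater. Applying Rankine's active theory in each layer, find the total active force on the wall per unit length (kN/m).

25.4 kN/m

K_a1 = tan²(45°−35.4°/2) = 0.2664; K_a2 = tan²(45°−35.5°/2) = 0.2653.
Layer 1: σ at base = K_a1 γ₁ h₁ = 9.364 kPa; P₁ = ½×9.364×1.9 = 8.896.
Layer 2: σ_v at top = γ₁h₁ = 35.15; σ_h top = K_a2×35.15 = 9.324; σ_h base = K_a2×(35.15+19.6×1.3) = 16.08.
P₂ = ½(9.324+16.08)×1.3 = 16.51. Total P_a = 8.896+16.51 = 25.41 kN/m.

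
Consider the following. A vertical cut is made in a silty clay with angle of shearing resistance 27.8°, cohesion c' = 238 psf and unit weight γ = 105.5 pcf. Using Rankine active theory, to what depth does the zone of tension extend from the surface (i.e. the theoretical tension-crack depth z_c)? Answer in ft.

7.48 ft

K_a = tan²(45° − 27.8°/2) = 0.3639; √K_a = 0.6032.
The active pressure is zero where K_a γ z = 2c√K_a, so z_c = 2c/(γ√K_a) = 2×238/(105.5×0.6032) = 7.479 ft.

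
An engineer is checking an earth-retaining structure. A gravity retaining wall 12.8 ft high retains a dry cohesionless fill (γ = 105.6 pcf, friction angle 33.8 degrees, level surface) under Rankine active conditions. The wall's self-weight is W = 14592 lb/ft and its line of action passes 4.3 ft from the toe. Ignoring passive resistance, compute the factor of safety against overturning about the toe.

5.96

K_a = tan²(45° − 33.8°/2) = 0.2851.
P_a = ½K_aγH² = 0.5×0.2851×105.6×12.8² = 2466 lb/ft, acting at H/3 = 4.267 ft above the base.
Overturning moment M_o = P_a × H/3 = 2466 × 4.267 = 10520.
Resisting moment M_r = W × 4.3 = 14592 × 4.3 = 62750.
FS_overturning = M_r/M_o = 62750/10520 = 5.963.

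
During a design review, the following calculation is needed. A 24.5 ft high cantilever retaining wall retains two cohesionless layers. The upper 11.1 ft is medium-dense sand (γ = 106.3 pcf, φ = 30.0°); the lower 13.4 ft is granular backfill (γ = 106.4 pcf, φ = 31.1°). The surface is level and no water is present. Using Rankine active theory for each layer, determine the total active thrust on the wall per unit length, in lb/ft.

K_a1 = tan²(45°−30.0°/2) = 0.3333; K_a2 = tan²(45°−31.1°/2) = 0.3188.
Layer 1: σ at base = K_a1 γ₁ h₁ = 393.3 psf; P₁ = ½×393.3×11.1 = 2183.
Layer 2: σ_v at top = γ₁h₁ = 1180; σ_h top = K_a2×1180 = 376.2; σ_h base = K_a2×(1180+106.4×13.4) = 830.7.
P₂ = ½(376.2+830.7)×13.4 = 8086. Total P_a = 2183+8086 = 10270 lb/ft.

10300 lb/ft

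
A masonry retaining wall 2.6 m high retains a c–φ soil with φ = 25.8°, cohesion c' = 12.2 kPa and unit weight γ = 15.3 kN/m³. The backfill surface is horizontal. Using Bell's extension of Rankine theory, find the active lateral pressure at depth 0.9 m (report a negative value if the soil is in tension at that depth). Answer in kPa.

K_a = (1 − sin φ)/(1 + sin φ) = 0.3935.
σ_a = K_a γ z − 2c√K_a = 0.3935×15.3×0.9 − 2×12.2×0.6273 = -9.888 kPa.

-9.89 kPa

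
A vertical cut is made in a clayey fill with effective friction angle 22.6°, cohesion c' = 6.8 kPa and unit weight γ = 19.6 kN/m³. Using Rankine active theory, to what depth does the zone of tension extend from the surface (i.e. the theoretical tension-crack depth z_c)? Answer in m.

1.04 m

K_a = tan²(45° − 22.6°/2) = 0.4448; √K_a = 0.6669.
The active pressure is zero where K_a γ z = 2c√K_a, so z_c = 2c/(γ√K_a) = 2×6.8/(19.6×0.6669) = 1.040 m.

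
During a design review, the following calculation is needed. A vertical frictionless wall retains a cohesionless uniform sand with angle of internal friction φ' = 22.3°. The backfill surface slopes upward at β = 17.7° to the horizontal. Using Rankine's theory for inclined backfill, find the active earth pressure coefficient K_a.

K_a = cos β · (cos β − √(cos²β − cos²φ)) / (cos β + √(cos²β − cos²φ)).
cos β = 0.9527, cos φ = 0.9252, √(cos²β − cos²φ) = 0.2270.
K_a = 0.9527 × (0.9527 − 0.2270)/(0.9527 + 0.2270) = 0.5860.

0.586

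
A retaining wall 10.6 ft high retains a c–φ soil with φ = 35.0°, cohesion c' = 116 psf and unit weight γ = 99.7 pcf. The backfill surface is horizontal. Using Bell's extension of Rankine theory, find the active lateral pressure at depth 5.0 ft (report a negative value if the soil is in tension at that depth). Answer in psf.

K_a = (1 − sin φ)/(1 + sin φ) = 0.2710.
σ_a = K_a γ z − 2c√K_a = 0.2710×99.7×5.0 − 2×116×0.5206 = 14.32 psf.

14.3 psf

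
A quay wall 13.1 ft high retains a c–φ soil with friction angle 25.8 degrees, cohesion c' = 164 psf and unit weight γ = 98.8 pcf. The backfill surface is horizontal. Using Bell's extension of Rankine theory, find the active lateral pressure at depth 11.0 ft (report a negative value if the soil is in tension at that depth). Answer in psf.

222 psf

K_a = (1 − sin φ)/(1 + sin φ) = 0.3935.
σ_a = K_a γ z − 2c√K_a = 0.3935×98.8×11.0 − 2×164×0.6273 = 221.9 psf.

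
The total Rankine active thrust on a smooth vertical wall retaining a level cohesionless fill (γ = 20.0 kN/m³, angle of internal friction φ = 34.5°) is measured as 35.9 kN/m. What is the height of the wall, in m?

K_a = 0.2768. P_a = ½ K_a γ H² ⇒ H = √(2P_a/(K_a γ)).
H = √(2×35.9/(0.2768×20.0)) = 3.601 m.

3.60 m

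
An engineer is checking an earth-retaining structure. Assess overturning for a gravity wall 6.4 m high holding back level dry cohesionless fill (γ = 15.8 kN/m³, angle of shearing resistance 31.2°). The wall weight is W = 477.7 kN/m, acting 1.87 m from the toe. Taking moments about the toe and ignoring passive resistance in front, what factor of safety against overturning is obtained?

4.08

K_a = tan²(45° − 31.2°/2) = 0.3175.
P_a = ½K_aγH² = 0.5×0.3175×15.8×6.4² = 102.7 kN/m, acting at H/3 = 2.133 m above the base.
Overturning moment M_o = P_a × H/3 = 102.7 × 2.133 = 219.2.
Resisting moment M_r = W × 1.87 = 477.7 × 1.87 = 893.3.
FS_overturning = M_r/M_o = 893.3/219.2 = 4.076.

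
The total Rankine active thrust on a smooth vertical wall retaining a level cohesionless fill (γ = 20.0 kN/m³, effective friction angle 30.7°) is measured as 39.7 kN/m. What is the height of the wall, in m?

K_a = 0.3240. P_a = ½ K_a γ H² ⇒ H = √(2P_a/(K_a γ)).
H = √(2×39.7/(0.3240×20.0)) = 3.500 m.

3.50 m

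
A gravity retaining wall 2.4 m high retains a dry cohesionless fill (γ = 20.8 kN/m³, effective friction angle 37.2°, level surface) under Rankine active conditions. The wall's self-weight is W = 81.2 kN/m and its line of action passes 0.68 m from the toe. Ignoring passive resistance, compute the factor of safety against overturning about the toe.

K_a = tan²(45° − 37.2°/2) = 0.2464.
P_a = ½K_aγH² = 0.5×0.2464×20.8×2.4² = 14.76 kN/m, acting at H/3 = 0.8000 m above the base.
Overturning moment M_o = P_a × H/3 = 14.76 × 0.8000 = 11.81.
Resisting moment M_r = W × 0.68 = 81.2 × 0.68 = 55.22.
FS_overturning = M_r/M_o = 55.22/11.81 = 4.676.

4.68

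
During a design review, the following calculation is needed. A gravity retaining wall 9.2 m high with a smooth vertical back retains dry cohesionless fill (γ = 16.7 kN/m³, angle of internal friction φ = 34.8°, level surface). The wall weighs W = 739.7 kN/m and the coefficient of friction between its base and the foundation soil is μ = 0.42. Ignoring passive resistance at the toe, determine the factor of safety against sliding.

1.61

K_a = tan²(45° − 34.8°/2) = 0.2733.
P_a = ½K_aγH² = 0.5×0.2733×16.7×9.2² = 193.2 kN/m, acting at H/3 = 3.067 m above the base.
FS_sliding = μW / P_a = 0.42×739.7 / 193.2 = 1.608.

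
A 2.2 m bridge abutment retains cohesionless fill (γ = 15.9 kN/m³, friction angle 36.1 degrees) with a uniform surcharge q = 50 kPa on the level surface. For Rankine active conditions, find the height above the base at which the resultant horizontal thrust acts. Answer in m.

K_a = 0.2585.
Triangular part P₁ = ½K_aγH² = 9.946 at H/3 = 0.7333 m; rectangular part P₂ = K_a q H = 28.43 at H/2 = 1.100 m.
ȳ = (P₁·0.7333 + P₂·1.100)/(P₁+P₂) = 1.005 m.

1.00 m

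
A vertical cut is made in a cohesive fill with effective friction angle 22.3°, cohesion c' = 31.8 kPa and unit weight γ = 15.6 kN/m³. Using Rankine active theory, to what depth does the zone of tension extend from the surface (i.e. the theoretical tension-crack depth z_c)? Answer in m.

K_a = tan²(45° − 22.3°/2) = 0.4498; √K_a = 0.6707.
The active pressure is zero where K_a γ z = 2c√K_a, so z_c = 2c/(γ√K_a) = 2×31.8/(15.6×0.6707) = 6.079 m.

6.08 m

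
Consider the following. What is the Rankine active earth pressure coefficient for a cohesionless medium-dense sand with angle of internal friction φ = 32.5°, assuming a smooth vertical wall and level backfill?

K_a = tan²(45° − φ/2) = tan²(28.75°) = 0.3010.

0.301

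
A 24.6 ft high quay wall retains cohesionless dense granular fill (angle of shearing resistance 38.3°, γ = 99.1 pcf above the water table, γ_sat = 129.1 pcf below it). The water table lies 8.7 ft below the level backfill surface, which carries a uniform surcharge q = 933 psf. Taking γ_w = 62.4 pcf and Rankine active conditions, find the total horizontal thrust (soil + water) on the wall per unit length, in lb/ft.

19400 lb/ft

K_a = tan²(45° − φ/2) = 0.2347.
γ' = 129.1 − 62.4 = 66.70 pcf. h₂ = H − d_w = 15.9 ft.
σ'_h: at surface K_a·q = 219.0; at WT K_a(q+γd_w) = 421.4; at base K_a(q+γd_w+γ'h₂) = 670.3 psf.
P₁ = ½(219.0+421.4)×8.7 = 2786; P₂ = ½(421.4+670.3)×15.9 = 8679; P_w = ½γ_w h₂² = 7888.
Total = 2786+8679+7888 = 19350 lb/ft.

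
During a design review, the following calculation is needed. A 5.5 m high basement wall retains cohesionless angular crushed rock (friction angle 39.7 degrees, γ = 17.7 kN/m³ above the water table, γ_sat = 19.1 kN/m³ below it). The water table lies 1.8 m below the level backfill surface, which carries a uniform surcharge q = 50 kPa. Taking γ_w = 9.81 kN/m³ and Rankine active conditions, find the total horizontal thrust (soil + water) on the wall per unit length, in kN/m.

174 kN/m

K_a = tan²(45° − φ/2) = 0.2204.
γ' = 19.1 − 9.81 = 9.290 kN/m³. h₂ = H − d_w = 3.7 m.
σ'_h: at surface K_a·q = 11.02; at WT K_a(q+γd_w) = 18.04; at base K_a(q+γd_w+γ'h₂) = 25.62 kPa.
P₁ = ½(11.02+18.04)×1.8 = 26.16; P₂ = ½(18.04+25.62)×3.7 = 80.78; P_w = ½γ_w h₂² = 67.15.
Total = 26.16+80.78+67.15 = 174.1 kN/m.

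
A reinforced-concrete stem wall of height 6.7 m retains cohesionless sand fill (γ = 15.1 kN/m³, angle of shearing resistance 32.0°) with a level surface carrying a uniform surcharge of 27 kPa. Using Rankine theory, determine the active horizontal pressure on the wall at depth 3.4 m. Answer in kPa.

K_a = (1 − sin φ)/(1 + sin φ) = 0.3073.
σ_v = γz + q = 15.1 × 3.4 + 27 = 78.34 kPa.
σ_h = K_a σ_v = 0.3073 × 78.34 = 24.07 kPa.

24.1 kPa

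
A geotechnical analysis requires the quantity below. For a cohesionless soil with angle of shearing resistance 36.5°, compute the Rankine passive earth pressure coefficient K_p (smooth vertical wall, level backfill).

K_p = (1 + sin φ)/(1 − sin φ) = tan²(45° + 36.5°/2) = 3.936.

3.94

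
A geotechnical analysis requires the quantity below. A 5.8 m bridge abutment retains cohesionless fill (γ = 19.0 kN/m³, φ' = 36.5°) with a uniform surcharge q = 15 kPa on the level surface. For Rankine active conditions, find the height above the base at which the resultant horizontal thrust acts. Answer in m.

K_a = 0.2541.
Triangular part P₁ = ½K_aγH² = 81.19 at H/3 = 1.933 m; rectangular part P₂ = K_a q H = 22.10 at H/2 = 2.900 m.
ȳ = (P₁·1.933 + P₂·2.900)/(P₁+P₂) = 2.140 m.

2.14 m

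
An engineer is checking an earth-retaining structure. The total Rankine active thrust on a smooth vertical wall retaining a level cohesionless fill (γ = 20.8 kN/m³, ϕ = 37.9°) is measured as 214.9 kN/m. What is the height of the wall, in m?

K_a = 0.2389. P_a = ½ K_a γ H² ⇒ H = √(2P_a/(K_a γ)).
H = √(2×214.9/(0.2389×20.8)) = 9.299 m.

9.30 m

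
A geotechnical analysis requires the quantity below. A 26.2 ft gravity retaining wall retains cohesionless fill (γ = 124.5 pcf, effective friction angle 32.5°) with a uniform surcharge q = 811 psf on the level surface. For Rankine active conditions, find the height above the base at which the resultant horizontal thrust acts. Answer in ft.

K_a = 0.3010.
Triangular part P₁ = ½K_aγH² = 12860 at H/3 = 8.733 ft; rectangular part P₂ = K_a q H = 6395 at H/2 = 13.10 ft.
ȳ = (P₁·8.733 + P₂·13.10)/(P₁+P₂) = 10.18 ft.

10.2 ft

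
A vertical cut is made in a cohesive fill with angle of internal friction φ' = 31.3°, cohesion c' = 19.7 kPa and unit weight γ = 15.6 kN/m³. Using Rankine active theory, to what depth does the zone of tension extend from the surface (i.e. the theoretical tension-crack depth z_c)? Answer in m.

K_a = tan²(45° − 31.3°/2) = 0.3162; √K_a = 0.5623.
The active pressure is zero where K_a γ z = 2c√K_a, so z_c = 2c/(γ√K_a) = 2×19.7/(15.6×0.5623) = 4.491 m.

4.49 m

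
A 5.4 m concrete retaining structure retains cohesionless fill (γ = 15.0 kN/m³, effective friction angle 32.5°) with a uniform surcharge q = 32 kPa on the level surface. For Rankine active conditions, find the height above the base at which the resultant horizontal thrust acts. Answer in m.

2.20 m

K_a = 0.3010.
Triangular part P₁ = ½K_aγH² = 65.82 at H/3 = 1.800 m; rectangular part P₂ = K_a q H = 52.01 at H/2 = 2.700 m.
ȳ = (P₁·1.800 + P₂·2.700)/(P₁+P₂) = 2.197 m.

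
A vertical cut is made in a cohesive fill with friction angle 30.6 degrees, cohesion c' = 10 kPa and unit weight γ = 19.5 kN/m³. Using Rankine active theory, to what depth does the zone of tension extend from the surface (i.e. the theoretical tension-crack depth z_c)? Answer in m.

1.80 m

K_a = tan²(45° − 30.6°/2) = 0.3253; √K_a = 0.5704.
The active pressure is zero where K_a γ z = 2c√K_a, so z_c = 2c/(γ√K_a) = 2×10/(19.5×0.5704) = 1.798 m.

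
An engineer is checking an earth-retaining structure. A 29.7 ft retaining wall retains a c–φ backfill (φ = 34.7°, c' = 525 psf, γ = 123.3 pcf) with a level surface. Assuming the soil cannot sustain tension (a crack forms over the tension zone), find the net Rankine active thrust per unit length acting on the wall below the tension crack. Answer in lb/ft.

3060 lb/ft

K_a = 0.2745; √K_a = 0.5239.
Tension-crack depth z_c = 2c/(γ√K_a) = 2×525/(123.3×0.5239) = 16.25 ft.
σ_a at base = K_a γ H − 2c√K_a = 0.2745×123.3×29.7 − 2×525×0.5239 = 455.0 psf.
P_a = ½ × 455.0 × (H − z_c) = 0.5×455.0×13.45 = 3059 lb/ft.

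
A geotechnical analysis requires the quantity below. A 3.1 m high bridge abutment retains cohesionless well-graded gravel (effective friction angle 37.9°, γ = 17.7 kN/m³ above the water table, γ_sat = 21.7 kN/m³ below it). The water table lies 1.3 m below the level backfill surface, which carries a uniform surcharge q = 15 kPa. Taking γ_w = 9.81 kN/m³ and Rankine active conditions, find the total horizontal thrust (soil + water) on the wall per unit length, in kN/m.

45.1 kN/m

K_a = tan²(45° − φ/2) = 0.2389.
γ' = 21.7 − 9.81 = 11.89 kN/m³. h₂ = H − d_w = 1.8 m.
σ'_h: at surface K_a·q = 3.584; at WT K_a(q+γd_w) = 9.082; at base K_a(q+γd_w+γ'h₂) = 14.20 kPa.
P₁ = ½(3.584+9.082)×1.3 = 8.233; P₂ = ½(9.082+14.20)×1.8 = 20.95; P_w = ½γ_w h₂² = 15.89.
Total = 8.233+20.95+15.89 = 45.08 kN/m.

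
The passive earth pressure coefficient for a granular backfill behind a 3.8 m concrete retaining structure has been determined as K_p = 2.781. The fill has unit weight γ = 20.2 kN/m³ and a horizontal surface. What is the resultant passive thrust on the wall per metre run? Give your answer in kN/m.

406 kN/m

P = ½ K_p γ H² = 0.5 × 2.781 × 20.2 × 3.8² = 405.6 kN/m.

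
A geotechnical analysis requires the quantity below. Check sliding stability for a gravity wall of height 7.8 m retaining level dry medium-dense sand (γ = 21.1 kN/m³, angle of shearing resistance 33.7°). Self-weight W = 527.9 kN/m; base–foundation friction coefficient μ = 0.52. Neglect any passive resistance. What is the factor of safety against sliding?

1.49

K_a = tan²(45° − 33.7°/2) = 0.2863.
P_a = ½K_aγH² = 0.5×0.2863×21.1×7.8² = 183.8 kN/m, acting at H/3 = 2.600 m above the base.
FS_sliding = μW / P_a = 0.52×527.9 / 183.8 = 1.494.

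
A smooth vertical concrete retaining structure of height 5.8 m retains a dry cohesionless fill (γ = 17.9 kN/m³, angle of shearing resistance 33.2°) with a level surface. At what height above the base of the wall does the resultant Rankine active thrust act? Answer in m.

1.93 m

K_a = 0.2924.
The pressure distribution is triangular, so the resultant acts at H/3 above the base = 5.8/3 = 1.933 m.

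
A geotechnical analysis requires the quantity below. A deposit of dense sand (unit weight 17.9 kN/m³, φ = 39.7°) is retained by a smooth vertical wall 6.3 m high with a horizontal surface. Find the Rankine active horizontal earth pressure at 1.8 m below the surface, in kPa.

K_a = (1 − sin φ)/(1 + sin φ) = 0.2204.
σ_h = K_a γ z = 0.2204 × 17.9 × 1.8 = 7.102 kPa.

7.10 kPa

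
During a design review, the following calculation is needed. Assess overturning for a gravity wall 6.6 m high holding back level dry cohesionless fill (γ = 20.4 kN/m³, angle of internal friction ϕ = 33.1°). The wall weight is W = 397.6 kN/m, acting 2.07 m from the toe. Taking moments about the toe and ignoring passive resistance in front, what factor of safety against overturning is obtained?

K_a = tan²(45° − 33.1°/2) = 0.2936.
P_a = ½K_aγH² = 0.5×0.2936×20.4×6.6² = 130.4 kN/m, acting at H/3 = 2.200 m above the base.
Overturning moment M_o = P_a × H/3 = 130.4 × 2.200 = 287.0.
Resisting moment M_r = W × 2.07 = 397.6 × 2.07 = 823.0.
FS_overturning = M_r/M_o = 823.0/287.0 = 2.868.

2.87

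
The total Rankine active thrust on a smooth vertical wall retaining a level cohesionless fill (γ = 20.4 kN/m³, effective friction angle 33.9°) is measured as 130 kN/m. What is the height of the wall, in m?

K_a = 0.2839. P_a = ½ K_a γ H² ⇒ H = √(2P_a/(K_a γ)).
H = √(2×130/(0.2839×20.4)) = 6.700 m.

6.70 m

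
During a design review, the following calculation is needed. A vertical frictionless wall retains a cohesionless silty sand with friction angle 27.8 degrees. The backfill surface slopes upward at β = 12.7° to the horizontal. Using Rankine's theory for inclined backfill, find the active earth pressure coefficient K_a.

0.397

K_a = cos β · (cos β − √(cos²β − cos²φ)) / (cos β + √(cos²β − cos²φ)).
cos β = 0.9755, cos φ = 0.8846, √(cos²β − cos²φ) = 0.4113.
K_a = 0.9755 × (0.9755 − 0.4113)/(0.9755 + 0.4113) = 0.3969.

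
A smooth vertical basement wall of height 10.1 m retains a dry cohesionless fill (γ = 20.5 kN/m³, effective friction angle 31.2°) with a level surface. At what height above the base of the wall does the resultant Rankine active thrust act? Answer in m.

3.37 m

K_a = 0.3175.
The pressure distribution is triangular, so the resultant acts at H/3 above the base = 10.1/3 = 3.367 m.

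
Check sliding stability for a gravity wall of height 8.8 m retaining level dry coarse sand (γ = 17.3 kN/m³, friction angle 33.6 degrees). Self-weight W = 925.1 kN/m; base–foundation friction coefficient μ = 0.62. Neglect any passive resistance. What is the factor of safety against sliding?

K_a = tan²(45° − 33.6°/2) = 0.2875.
P_a = ½K_aγH² = 0.5×0.2875×17.3×8.8² = 192.6 kN/m, acting at H/3 = 2.933 m above the base.
FS_sliding = μW / P_a = 0.62×925.1 / 192.6 = 2.978.

2.98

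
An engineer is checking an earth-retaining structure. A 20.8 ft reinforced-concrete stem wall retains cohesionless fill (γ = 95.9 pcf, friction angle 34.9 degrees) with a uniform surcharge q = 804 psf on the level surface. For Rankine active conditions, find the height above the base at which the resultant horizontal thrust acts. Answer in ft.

8.48 ft

K_a = 0.2721.
Triangular part P₁ = ½K_aγH² = 5646 at H/3 = 6.933 ft; rectangular part P₂ = K_a q H = 4551 at H/2 = 10.40 ft.
ȳ = (P₁·6.933 + P₂·10.40)/(P₁+P₂) = 8.481 ft.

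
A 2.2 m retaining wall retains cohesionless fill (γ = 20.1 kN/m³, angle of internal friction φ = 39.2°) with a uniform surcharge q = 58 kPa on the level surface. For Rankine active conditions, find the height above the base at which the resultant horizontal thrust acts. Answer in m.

K_a = 0.2255.
Triangular part P₁ = ½K_aγH² = 10.97 at H/3 = 0.7333 m; rectangular part P₂ = K_a q H = 28.77 at H/2 = 1.100 m.
ȳ = (P₁·0.7333 + P₂·1.100)/(P₁+P₂) = 0.9988 m.

0.999 m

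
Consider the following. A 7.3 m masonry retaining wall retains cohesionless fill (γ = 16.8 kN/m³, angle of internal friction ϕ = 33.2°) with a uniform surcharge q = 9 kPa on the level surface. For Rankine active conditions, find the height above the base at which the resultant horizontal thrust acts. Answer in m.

K_a = 0.2924.
Triangular part P₁ = ½K_aγH² = 130.9 at H/3 = 2.433 m; rectangular part P₂ = K_a q H = 19.21 at H/2 = 3.650 m.
ȳ = (P₁·2.433 + P₂·3.650)/(P₁+P₂) = 2.589 m.

2.59 m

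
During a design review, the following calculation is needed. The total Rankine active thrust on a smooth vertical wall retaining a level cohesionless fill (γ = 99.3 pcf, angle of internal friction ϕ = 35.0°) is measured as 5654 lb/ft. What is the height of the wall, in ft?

K_a = 0.2710. P_a = ½ K_a γ H² ⇒ H = √(2P_a/(K_a γ)).
H = √(2×5654/(0.2710×99.3)) = 20.50 ft.

20.5 ft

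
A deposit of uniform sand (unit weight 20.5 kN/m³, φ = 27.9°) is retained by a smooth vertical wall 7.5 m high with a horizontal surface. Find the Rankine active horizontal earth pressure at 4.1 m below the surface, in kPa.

30.5 kPa

K_a = (1 − sin φ)/(1 + sin φ) = 0.3625.
σ_h = K_a γ z = 0.3625 × 20.5 × 4.1 = 30.47 kPa.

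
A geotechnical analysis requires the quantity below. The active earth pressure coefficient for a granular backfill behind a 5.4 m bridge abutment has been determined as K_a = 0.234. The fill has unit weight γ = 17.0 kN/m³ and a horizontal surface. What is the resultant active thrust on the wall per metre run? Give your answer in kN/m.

P = ½ K_a γ H² = 0.5 × 0.234 × 17.0 × 5.4² = 58.00 kN/m.

58.0 kN/m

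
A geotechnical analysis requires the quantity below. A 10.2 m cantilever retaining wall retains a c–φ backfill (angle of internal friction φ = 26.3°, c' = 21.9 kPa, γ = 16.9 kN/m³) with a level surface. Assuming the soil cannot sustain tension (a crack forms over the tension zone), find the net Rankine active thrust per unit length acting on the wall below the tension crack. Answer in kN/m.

119 kN/m

K_a = 0.3859; √K_a = 0.6212.
Tension-crack depth z_c = 2c/(γ√K_a) = 2×21.9/(16.9×0.6212) = 4.172 m.
σ_a at base = K_a γ H − 2c√K_a = 0.3859×16.9×10.2 − 2×21.9×0.6212 = 39.32 kPa.
P_a = ½ × 39.32 × (H − z_c) = 0.5×39.32×6.028 = 118.5 kN/m.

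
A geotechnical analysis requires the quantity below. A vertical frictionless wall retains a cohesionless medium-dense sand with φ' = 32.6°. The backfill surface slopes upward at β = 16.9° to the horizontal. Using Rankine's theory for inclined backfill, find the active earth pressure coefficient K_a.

K_a = cos β · (cos β − √(cos²β − cos²φ)) / (cos β + √(cos²β − cos²φ)).
cos β = 0.9568, cos φ = 0.8425, √(cos²β − cos²φ) = 0.4536.
K_a = 0.9568 × (0.9568 − 0.4536)/(0.9568 + 0.4536) = 0.3414.

0.341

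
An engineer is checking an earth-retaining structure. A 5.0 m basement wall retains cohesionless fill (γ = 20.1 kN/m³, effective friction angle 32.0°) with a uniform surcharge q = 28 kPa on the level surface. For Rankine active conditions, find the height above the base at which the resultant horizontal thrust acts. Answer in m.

1.96 m

K_a = 0.3073.
Triangular part P₁ = ½K_aγH² = 77.20 at H/3 = 1.667 m; rectangular part P₂ = K_a q H = 43.02 at H/2 = 2.500 m.
ȳ = (P₁·1.667 + P₂·2.500)/(P₁+P₂) = 1.965 m.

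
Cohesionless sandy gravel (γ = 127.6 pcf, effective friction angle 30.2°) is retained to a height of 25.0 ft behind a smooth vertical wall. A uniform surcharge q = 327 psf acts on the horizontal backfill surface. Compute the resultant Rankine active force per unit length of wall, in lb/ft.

15900 lb/ft

K_a = tan²(45° − φ/2) = 0.3307.
Soil triangle: ½ K_a γ H² = 0.5×0.3307×127.6×25.0² = 13180 lb/ft.
Surcharge rectangle: K_a q H = 0.3307×327×25.0 = 2703 lb/ft.
Total = 13180 + 2703 = 15890 lb/ft.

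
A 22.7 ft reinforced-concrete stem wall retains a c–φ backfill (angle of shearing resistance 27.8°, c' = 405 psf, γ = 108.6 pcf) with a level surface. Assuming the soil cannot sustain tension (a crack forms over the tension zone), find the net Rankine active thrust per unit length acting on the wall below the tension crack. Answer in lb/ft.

2110 lb/ft

K_a = 0.3639; √K_a = 0.6032.
Tension-crack depth z_c = 2c/(γ√K_a) = 2×405/(108.6×0.6032) = 12.36 ft.
σ_a at base = K_a γ H − 2c√K_a = 0.3639×108.6×22.7 − 2×405×0.6032 = 408.5 psf.
P_a = ½ × 408.5 × (H − z_c) = 0.5×408.5×10.34 = 2111 lb/ft.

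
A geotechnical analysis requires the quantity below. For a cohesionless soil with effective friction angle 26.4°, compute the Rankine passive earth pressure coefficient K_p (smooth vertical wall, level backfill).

2.60

K_p = (1 + sin φ)/(1 − sin φ) = tan²(45° + 26.4°/2) = 2.601.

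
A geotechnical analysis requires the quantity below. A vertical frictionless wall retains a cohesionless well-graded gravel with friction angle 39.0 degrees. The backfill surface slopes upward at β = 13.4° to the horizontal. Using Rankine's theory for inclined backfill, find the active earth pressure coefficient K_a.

0.242

K_a = cos β · (cos β − √(cos²β − cos²φ)) / (cos β + √(cos²β − cos²φ)).
cos β = 0.9728, cos φ = 0.7771, √(cos²β − cos²φ) = 0.5851.
K_a = 0.9728 × (0.9728 − 0.5851)/(0.9728 + 0.5851) = 0.2421.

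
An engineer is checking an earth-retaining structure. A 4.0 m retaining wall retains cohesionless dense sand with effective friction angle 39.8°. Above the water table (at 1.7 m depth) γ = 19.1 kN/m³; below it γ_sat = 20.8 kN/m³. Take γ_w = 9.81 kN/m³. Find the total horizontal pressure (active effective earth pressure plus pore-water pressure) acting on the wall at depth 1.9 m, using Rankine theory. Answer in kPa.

K_a = (1 − sin φ)/(1 + sin φ) = 0.2194.
γ' = 20.8 − 9.81 = 10.99 kN/m³.
Effective vertical stress at 1.9 m: σ'_v = 19.1×1.7 + 10.99×0.200 = 34.67 kPa.
σ'_h = K_a σ'_v = 0.2194 × 34.67 = 7.607 kPa; u = γ_w × 0.200 = 1.962 kPa.
Total σ_h = 7.607 + 1.962 = 9.569 kPa.

9.57 kPa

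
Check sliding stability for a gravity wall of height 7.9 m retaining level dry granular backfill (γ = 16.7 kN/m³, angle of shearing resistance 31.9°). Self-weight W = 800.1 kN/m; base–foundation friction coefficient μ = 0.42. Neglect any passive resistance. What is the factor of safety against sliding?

K_a = tan²(45° − 31.9°/2) = 0.3085.
P_a = ½K_aγH² = 0.5×0.3085×16.7×7.9² = 160.8 kN/m, acting at H/3 = 2.633 m above the base.
FS_sliding = μW / P_a = 0.42×800.1 / 160.8 = 2.090.

2.09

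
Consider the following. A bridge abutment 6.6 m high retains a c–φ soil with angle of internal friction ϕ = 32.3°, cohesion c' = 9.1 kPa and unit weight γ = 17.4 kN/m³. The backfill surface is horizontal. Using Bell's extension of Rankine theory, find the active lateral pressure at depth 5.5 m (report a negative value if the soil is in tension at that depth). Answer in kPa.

19.0 kPa

K_a = (1 − sin φ)/(1 + sin φ) = 0.3035.
σ_a = K_a γ z − 2c√K_a = 0.3035×17.4×5.5 − 2×9.1×0.5509 = 19.02 kPa.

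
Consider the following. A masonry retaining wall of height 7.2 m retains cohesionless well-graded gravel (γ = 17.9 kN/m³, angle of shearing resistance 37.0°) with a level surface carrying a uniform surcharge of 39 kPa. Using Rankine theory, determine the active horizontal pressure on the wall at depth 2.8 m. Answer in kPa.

22.2 kPa

K_a = (1 − sin φ)/(1 + sin φ) = 0.2486.
σ_v = γz + q = 17.9 × 2.8 + 39 = 89.12 kPa.
σ_h = K_a σ_v = 0.2486 × 89.12 = 22.15 kPa.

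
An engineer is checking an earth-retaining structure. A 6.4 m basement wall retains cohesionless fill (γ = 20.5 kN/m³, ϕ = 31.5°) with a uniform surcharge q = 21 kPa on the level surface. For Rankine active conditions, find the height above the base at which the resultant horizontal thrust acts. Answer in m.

K_a = 0.3136.
Triangular part P₁ = ½K_aγH² = 131.7 at H/3 = 2.133 m; rectangular part P₂ = K_a q H = 42.15 at H/2 = 3.200 m.
ȳ = (P₁·2.133 + P₂·3.200)/(P₁+P₂) = 2.392 m.

2.39 m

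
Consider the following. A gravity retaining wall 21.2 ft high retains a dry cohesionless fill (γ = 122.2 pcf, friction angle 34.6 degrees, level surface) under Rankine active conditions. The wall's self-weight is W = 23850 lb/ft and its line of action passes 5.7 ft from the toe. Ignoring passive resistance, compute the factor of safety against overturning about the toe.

K_a = tan²(45° − 34.6°/2) = 0.2756.
P_a = ½K_aγH² = 0.5×0.2756×122.2×21.2² = 7569 lb/ft, acting at H/3 = 7.067 ft above the base.
Overturning moment M_o = P_a × H/3 = 7569 × 7.067 = 53490.
Resisting moment M_r = W × 5.7 = 23850 × 5.7 = 135900.
FS_overturning = M_r/M_o = 135900/53490 = 2.542.

2.54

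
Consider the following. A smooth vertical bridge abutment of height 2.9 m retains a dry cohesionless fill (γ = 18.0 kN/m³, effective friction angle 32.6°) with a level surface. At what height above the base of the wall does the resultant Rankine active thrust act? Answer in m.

K_a = 0.2997.
The pressure distribution is triangular, so the resultant acts at H/3 above the base = 2.9/3 = 0.9667 m.

0.967 m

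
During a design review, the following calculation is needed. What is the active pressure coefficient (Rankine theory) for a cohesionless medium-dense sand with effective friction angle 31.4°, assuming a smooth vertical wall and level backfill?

K_a = tan²(45° − φ/2) = tan²(29.30°) = 0.3149.

0.315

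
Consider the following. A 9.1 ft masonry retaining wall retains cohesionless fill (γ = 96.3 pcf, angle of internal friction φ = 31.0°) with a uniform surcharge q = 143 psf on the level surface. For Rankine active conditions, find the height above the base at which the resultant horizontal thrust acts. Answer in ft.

3.41 ft

K_a = 0.3201.
Triangular part P₁ = ½K_aγH² = 1276 at H/3 = 3.033 ft; rectangular part P₂ = K_a q H = 416.5 at H/2 = 4.550 ft.
ȳ = (P₁·3.033 + P₂·4.550)/(P₁+P₂) = 3.407 ft.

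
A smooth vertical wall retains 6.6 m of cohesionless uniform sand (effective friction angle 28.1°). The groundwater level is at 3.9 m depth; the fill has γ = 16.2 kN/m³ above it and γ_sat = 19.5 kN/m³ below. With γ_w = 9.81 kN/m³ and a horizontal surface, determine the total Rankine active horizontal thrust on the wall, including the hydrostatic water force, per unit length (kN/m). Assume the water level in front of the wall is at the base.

K_a = tan²(45° − φ/2) = 0.3596.
γ' = 19.5 − 9.81 = 9.690 kN/m³. Depth below WT = 2.7 m.
σ'_h at WT = K_a γ d_w = 22.72 kPa; at base = 22.72 + K_a γ' × 2.7 = 32.13 kPa.
P₁ (0–3.9 m) = ½×22.72×3.9 = 44.30. P₂ (3.9–6.6 m) = ½(22.72+32.13)×2.7 = 74.05.
P_w = ½ γ_w h₂² = 0.5×9.81×2.7² = 35.76. Total = 44.30+74.05+35.76 = 154.1 kN/m.

154 kN/m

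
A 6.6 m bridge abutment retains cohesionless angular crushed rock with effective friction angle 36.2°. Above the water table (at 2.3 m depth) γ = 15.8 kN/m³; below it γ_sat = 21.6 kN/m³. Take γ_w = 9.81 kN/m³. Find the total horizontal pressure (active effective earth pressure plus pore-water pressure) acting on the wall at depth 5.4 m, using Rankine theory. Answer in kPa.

K_a = (1 − sin φ)/(1 + sin φ) = 0.2574.
γ' = 21.6 − 9.81 = 11.79 kN/m³.
Effective vertical stress at 5.4 m: σ'_v = 15.8×2.3 + 11.79×3.10 = 72.89 kPa.
σ'_h = K_a σ'_v = 0.2574 × 72.89 = 18.76 kPa; u = γ_w × 3.10 = 30.41 kPa.
Total σ_h = 18.76 + 30.41 = 49.17 kPa.

49.2 kPa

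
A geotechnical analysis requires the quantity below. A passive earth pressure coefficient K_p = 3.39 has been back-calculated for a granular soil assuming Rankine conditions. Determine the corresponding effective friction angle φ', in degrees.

33.0°

K_p = (1+sin φ)/(1−sin φ) ⇒ sin φ = (K_p − 1)/(K_p + 1) = 0.5444.
φ = arcsin(0.5444) = 32.98°.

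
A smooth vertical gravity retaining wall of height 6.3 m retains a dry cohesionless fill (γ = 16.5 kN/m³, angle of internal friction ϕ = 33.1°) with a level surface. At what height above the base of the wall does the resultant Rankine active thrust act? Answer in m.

2.10 m

K_a = 0.2936.
The pressure distribution is triangular, so the resultant acts at H/3 above the base = 6.3/3 = 2.100 m.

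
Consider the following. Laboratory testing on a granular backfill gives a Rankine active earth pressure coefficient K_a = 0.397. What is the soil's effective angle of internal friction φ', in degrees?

K_a = tan²(45° − φ/2) ⇒ 45° − φ/2 = arctan(√0.397) = 32.21°.
φ = 2(45° − 32.21°) = 25.57°.

25.6°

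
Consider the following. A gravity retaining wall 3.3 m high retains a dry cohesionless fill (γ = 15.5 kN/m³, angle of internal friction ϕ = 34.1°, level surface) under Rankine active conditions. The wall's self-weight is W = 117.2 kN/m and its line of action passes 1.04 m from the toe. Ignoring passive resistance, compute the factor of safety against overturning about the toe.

K_a = tan²(45° − 34.1°/2) = 0.2815.
P_a = ½K_aγH² = 0.5×0.2815×15.5×3.3² = 23.76 kN/m, acting at H/3 = 1.100 m above the base.
Overturning moment M_o = P_a × H/3 = 23.76 × 1.100 = 26.14.
Resisting moment M_r = W × 1.04 = 117.2 × 1.04 = 121.9.
FS_overturning = M_r/M_o = 121.9/26.14 = 4.664.

4.66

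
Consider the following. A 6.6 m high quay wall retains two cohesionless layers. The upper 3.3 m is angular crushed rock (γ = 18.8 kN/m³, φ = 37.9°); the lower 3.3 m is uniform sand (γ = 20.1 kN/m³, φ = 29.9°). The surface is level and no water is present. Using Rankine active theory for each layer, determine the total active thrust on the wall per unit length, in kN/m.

130 kN/m

K_a1 = tan²(45°−37.9°/2) = 0.2389; K_a2 = tan²(45°−29.9°/2) = 0.3347.
Layer 1: σ at base = K_a1 γ₁ h₁ = 14.82 kPa; P₁ = ½×14.82×3.3 = 24.46.
Layer 2: σ_v at top = γ₁h₁ = 62.04; σ_h top = K_a2×62.04 = 20.76; σ_h base = K_a2×(62.04+20.1×3.3) = 42.96.
P₂ = ½(20.76+42.96)×3.3 = 105.1. Total P_a = 24.46+105.1 = 129.6 kN/m.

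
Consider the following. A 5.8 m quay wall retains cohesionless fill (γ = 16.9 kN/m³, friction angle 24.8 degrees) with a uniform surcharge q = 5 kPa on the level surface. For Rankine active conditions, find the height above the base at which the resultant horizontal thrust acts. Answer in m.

2.02 m

K_a = 0.4090.
Triangular part P₁ = ½K_aγH² = 116.3 at H/3 = 1.933 m; rectangular part P₂ = K_a q H = 11.86 at H/2 = 2.900 m.
ȳ = (P₁·1.933 + P₂·2.900)/(P₁+P₂) = 2.023 m.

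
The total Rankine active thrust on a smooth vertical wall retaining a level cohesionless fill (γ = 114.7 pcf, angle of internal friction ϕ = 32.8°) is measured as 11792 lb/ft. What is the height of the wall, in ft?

26.3 ft

K_a = 0.2973. P_a = ½ K_a γ H² ⇒ H = √(2P_a/(K_a γ)).
H = √(2×11792/(0.2973×114.7)) = 26.30 ft.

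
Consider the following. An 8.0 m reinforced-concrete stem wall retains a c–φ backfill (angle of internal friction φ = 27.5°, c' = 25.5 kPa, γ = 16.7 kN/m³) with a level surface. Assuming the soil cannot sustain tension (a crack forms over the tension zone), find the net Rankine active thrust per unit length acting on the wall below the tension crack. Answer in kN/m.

27.1 kN/m

K_a = 0.3682; √K_a = 0.6068.
Tension-crack depth z_c = 2c/(γ√K_a) = 2×25.5/(16.7×0.6068) = 5.033 m.
σ_a at base = K_a γ H − 2c√K_a = 0.3682×16.7×8.0 − 2×25.5×0.6068 = 18.25 kPa.
P_a = ½ × 18.25 × (H − z_c) = 0.5×18.25×2.967 = 27.07 kN/m.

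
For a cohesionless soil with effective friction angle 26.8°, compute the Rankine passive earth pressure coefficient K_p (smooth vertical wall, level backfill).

2.64

K_p = (1 + sin φ)/(1 − sin φ) = tan²(45° + 26.8°/2) = 2.642.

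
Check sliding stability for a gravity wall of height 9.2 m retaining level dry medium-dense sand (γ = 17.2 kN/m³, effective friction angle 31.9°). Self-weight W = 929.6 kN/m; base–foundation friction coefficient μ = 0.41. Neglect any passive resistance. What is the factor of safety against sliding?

1.70

K_a = tan²(45° − 31.9°/2) = 0.3085.
P_a = ½K_aγH² = 0.5×0.3085×17.2×9.2² = 224.6 kN/m, acting at H/3 = 3.067 m above the base.
FS_sliding = μW / P_a = 0.41×929.6 / 224.6 = 1.697.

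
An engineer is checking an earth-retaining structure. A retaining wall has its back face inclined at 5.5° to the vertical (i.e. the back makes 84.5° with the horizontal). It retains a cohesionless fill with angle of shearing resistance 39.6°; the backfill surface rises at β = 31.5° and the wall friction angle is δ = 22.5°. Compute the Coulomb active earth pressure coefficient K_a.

0.402

K_a = sin²(α+φ) / [sin²α · sin(α−δ) · (1 + √{sin(φ+δ)sin(φ−β) / (sin(α−δ)sin(α+β))})²].
With α = 84.5°, φ = 39.6°, δ = 22.5°, β = 31.5°: K_a = 0.4021.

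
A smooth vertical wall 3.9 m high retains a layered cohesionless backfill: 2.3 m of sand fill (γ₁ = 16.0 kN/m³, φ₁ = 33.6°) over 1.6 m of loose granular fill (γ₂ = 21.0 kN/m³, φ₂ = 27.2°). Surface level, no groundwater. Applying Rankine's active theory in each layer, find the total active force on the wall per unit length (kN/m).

K_a1 = tan²(45°−33.6°/2) = 0.2875; K_a2 = tan²(45°−27.2°/2) = 0.3726.
Layer 1: σ at base = K_a1 γ₁ h₁ = 10.58 kPa; P₁ = ½×10.58×2.3 = 12.17.
Layer 2: σ_v at top = γ₁h₁ = 36.80; σ_h top = K_a2×36.80 = 13.71; σ_h base = K_a2×(36.80+21.0×1.6) = 26.23.
P₂ = ½(13.71+26.23)×1.6 = 31.95. Total P_a = 12.17+31.95 = 44.12 kN/m.

44.1 kN/m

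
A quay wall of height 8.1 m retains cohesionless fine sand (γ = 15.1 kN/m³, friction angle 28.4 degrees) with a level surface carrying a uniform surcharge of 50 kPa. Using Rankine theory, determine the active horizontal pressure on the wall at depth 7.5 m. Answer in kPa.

K_a = (1 − sin φ)/(1 + sin φ) = 0.3554.
σ_v = γz + q = 15.1 × 7.5 + 50 = 163.2 kPa.
σ_h = K_a σ_v = 0.3554 × 163.2 = 58.01 kPa.

58.0 kPa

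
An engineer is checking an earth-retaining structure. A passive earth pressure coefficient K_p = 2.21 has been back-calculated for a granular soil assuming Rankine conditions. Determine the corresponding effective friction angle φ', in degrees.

K_p = (1+sin φ)/(1−sin φ) ⇒ sin φ = (K_p − 1)/(K_p + 1) = 0.3769.
φ = arcsin(0.3769) = 22.14°.

22.1°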